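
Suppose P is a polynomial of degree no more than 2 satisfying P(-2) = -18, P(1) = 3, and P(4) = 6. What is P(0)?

-2

Using the Lagrange interpolation formula with nodes -2, 1, 4:
  L_0(n) = (n - 1)(n - 4) / 18
  L_1(n) = (n + 2)(n - 4) / -9
  L_2(n) = (n + 2)(n - 1) / 18
Then P(n) = -18·L_0(n) + 3·L_1(n) + 6·L_2(n).
Expanding and collecting terms gives P(n) = -n² + 6n - 2.
Evaluating at n = 0: P(0) = -2.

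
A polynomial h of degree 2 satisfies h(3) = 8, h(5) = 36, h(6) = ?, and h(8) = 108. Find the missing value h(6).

The 3 known points determine the degree-2 polynomial uniquely.
Write h(u) = au^2 + bu + c. Substituting each data point gives a linear system:
  9a + 3b + c = 8
  25a + 5b + c = 36
  64a + 8b + c = 108
Solving the system yields a = 2, b = -2, c = -4.
So h(u) = 2u^2 - 2u - 4.
Then h(6) = 56.

56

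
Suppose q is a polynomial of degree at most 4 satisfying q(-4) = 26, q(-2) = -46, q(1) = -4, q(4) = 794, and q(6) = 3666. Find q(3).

Write q(t) = at^4 + bt^3 + ct^2 + dt + e. Substituting each data point gives a linear system:
  256a - 64b + 16c - 4d + e = 26
  16a - 8b + 4c - 2d + e = -46
  a + b + c + d + e = -4
  256a + 64b + 16c + 4d + e = 794
  1296a + 216b + 36c + 6d + e = 3666
Solving the system yields a = 2, b = 6, c = -6, d = 0, e = -6.
So q(t) = 2t⁴ + 6t³ - 6t² - 6.
Then q(3) = 264.

264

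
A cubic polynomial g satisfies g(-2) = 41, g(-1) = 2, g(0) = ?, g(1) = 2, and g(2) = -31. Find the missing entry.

1

On equispaced nodes a degree-3 polynomial has vanishing fourth forward difference, so
  g(-2) - 4·g(-1) + 6·g(0) - 4·g(1) + g(2) = 0.
Substituting the known values and solving for g(0):
  6·g(0) = 6
  g(0) = 1.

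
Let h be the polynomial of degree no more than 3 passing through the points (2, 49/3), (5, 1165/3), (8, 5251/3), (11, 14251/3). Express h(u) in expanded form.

h(u) = 4u^3 - 5u^2 + 3u - 5/3

Using the Lagrange interpolation formula with nodes 2, 5, 8, 11:
  L_0(u) = (u - 5)(u - 8)(u - 11) / -162
  L_1(u) = (u - 2)(u - 8)(u - 11) / 54
  L_2(u) = (u - 2)(u - 5)(u - 11) / -54
  L_3(u) = (u - 2)(u - 5)(u - 8) / 162
Then h(u) = 49/3·L_0(u) + 1165/3·L_1(u) + 5251/3·L_2(u) + 14251/3·L_3(u).
Expanding and collecting terms gives h(u) = 4u^3 - 5u^2 + 3u - 5/3.
Check: h(2) = 49/3. ✓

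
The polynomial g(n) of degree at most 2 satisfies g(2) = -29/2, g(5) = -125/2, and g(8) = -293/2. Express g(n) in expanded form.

g(n) = -2n^2 - 2n - 5/2

Using the Lagrange interpolation formula with nodes 2, 5, 8:
  L_0(n) = (n - 5)(n - 8) / 18
  L_1(n) = (n - 2)(n - 8) / -9
  L_2(n) = (n - 2)(n - 5) / 18
Then g(n) = -29/2·L_0(n) - 125/2·L_1(n) - 293/2·L_2(n).
Expanding and collecting terms gives g(n) = -2n² - 2n - 5/2.
Check: g(5) = -125/2. ✓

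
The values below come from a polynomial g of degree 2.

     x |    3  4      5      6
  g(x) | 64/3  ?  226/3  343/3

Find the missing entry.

133/3

On equispaced nodes a degree-2 polynomial has vanishing third forward difference, so
  - g(3) + 3·g(4) - 3·g(5) + g(6) = 0.
Substituting the known values and solving for g(4):
  3·g(4) = 133
  g(4) = 133/3.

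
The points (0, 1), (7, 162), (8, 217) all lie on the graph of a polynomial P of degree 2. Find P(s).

Using the Lagrange interpolation formula with nodes 0, 7, 8:
  L_0(s) = (s - 7)(s - 8) / 56
  L_1(s) = s(s - 8) / -7
  L_2(s) = s(s - 7) / 8
Then P(s) = 1·L_0(s) + 162·L_1(s) + 217·L_2(s).
Expanding and collecting terms gives P(s) = 4s² - 5s + 1.
Check: P(0) = 1. ✓

P(s) = 4s^2 - 5s + 1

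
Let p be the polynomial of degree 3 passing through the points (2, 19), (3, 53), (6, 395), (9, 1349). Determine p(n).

p(n) = 2n^3 - 2n^2 + 6n - 1

Using the Lagrange interpolation formula with nodes 2, 3, 6, 9:
  L_0(n) = (n - 3)(n - 6)(n - 9) / -28
  L_1(n) = (n - 2)(n - 6)(n - 9) / 18
  L_2(n) = (n - 2)(n - 3)(n - 9) / -36
  L_3(n) = (n - 2)(n - 3)(n - 6) / 126
Then p(n) = 19·L_0(n) + 53·L_1(n) + 395·L_2(n) + 1349·L_3(n).
Expanding and collecting terms gives p(n) = 2n^3 - 2n^2 + 6n - 1.
Check: p(2) = 19. ✓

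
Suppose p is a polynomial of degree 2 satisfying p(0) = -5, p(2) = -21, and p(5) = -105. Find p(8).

Using the Lagrange interpolation formula with nodes 0, 2, 5:
  L_0(u) = (u - 2)(u - 5) / 10
  L_1(u) = u(u - 5) / -6
  L_2(u) = u(u - 2) / 15
Then p(u) = -5·L_0(u) - 21·L_1(u) - 105·L_2(u).
Expanding and collecting terms gives p(u) = -4u^2 - 5.
Evaluating at u = 8: p(8) = -261.

-261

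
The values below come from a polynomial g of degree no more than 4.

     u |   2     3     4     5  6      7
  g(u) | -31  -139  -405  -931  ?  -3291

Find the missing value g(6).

On equispaced nodes a degree-4 polynomial has vanishing fifth forward difference, so
  - g(2) + 5·g(3) - 10·g(4) + 10·g(5) - 5·g(6) + g(7) = 0.
Substituting the known values and solving for g(6):
  -5·g(6) = 9215
  g(6) = -1843.

-1843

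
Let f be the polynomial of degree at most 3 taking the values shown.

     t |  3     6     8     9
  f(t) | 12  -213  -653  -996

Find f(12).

-2661

Write f(t) = at^3 + bt^2 + ct + d. Substituting each data point gives a linear system:
  27a + 9b + 3c + d = 12
  216a + 36b + 6c + d = -213
  512a + 64b + 8c + d = -653
  729a + 81b + 9c + d = -996
Solving the system yields a = -2, b = 5, c = 6, d = 3.
So f(t) = -2t^3 + 5t^2 + 6t + 3.
Then f(12) = -2661.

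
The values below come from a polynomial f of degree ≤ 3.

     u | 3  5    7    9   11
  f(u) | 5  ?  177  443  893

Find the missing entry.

The 4 known points determine the degree-3 polynomial uniquely.
Write f(u) = au^3 + bu^2 + cu + d. Substituting each data point gives a linear system:
  27a + 9b + 3c + d = 5
  343a + 49b + 7c + d = 177
  729a + 81b + 9c + d = 443
  1331a + 121b + 11c + d = 893
Solving the system yields a = 1, b = -4, c = 4, d = 2.
So f(u) = u^3 - 4u^2 + 4u + 2.
Then f(5) = 47.

47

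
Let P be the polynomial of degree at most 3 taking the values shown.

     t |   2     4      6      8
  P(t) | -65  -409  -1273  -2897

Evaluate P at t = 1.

Write P(t) = at^3 + bt^2 + ct + d. Substituting each data point gives a linear system:
  8a + 4b + 2c + d = -65
  64a + 16b + 4c + d = -409
  216a + 36b + 6c + d = -1273
  512a + 64b + 8c + d = -2897
Solving the system yields a = -5, b = -5, c = -2, d = -1.
So P(t) = -5t^3 - 5t^2 - 2t - 1.
Then P(1) = -13.

-13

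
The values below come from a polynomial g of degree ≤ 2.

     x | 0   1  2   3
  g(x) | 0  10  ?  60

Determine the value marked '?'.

On equispaced nodes a degree-2 polynomial has vanishing third forward difference, so
  - g(0) + 3·g(1) - 3·g(2) + g(3) = 0.
Substituting the known values and solving for g(2):
  -3·g(2) = -90
  g(2) = 30.

30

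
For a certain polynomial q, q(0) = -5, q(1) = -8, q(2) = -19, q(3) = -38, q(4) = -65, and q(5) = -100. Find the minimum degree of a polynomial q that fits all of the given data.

2

Forward differences of the values at u = 0, 1, 2, 3, 4, 5:
  q  : -5  -8  -19  -38  -65  -100
  Δ  : -3  -11  -19  -27  -35
  Δ^2: -8  -8  -8  -8
  Δ^3: 0  0  0
  Δ^4: 0  0
  Δ^5: 0
The second differences are constant (-8) and nonzero, while all higher differences vanish, so the minimal degree is 2.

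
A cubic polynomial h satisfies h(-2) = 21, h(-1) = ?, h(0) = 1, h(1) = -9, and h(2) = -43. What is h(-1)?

On equispaced nodes a degree-3 polynomial has vanishing fourth forward difference, so
  h(-2) - 4·h(-1) + 6·h(0) - 4·h(1) + h(2) = 0.
Substituting the known values and solving for h(-1):
  -4·h(-1) = -20
  h(-1) = 5.

5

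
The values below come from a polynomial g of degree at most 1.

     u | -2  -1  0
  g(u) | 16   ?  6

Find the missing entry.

11

The 2 known points determine the degree-1 polynomial uniquely.
Write g(u) = au + b. Substituting each data point gives a linear system:
  -2a + b = 16
  b = 6
Solving the system yields a = -5, b = 6.
So g(u) = -5u + 6.
Then g(-1) = 11.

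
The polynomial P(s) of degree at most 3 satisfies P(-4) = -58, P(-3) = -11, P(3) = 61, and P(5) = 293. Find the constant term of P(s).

Write P(s) = as^3 + bs^2 + cs + d. Substituting each data point gives a linear system:
  -64a + 16b - 4c + d = -58
  -27a + 9b - 3c + d = -11
  27a + 9b + 3c + d = 61
  125a + 25b + 5c + d = 293
Solving the system yields a = 2, b = 3, c = -6, d = -2.
So P(s) = 2s³ + 3s² - 6s - 2.
The constant term is -2.

-2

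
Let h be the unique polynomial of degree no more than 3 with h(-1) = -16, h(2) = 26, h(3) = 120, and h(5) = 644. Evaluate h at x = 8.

2810

Using the Lagrange interpolation formula with nodes -1, 2, 3, 5:
  L_0(x) = (x - 2)(x - 3)(x - 5) / -72
  L_1(x) = (x + 1)(x - 3)(x - 5) / 9
  L_2(x) = (x + 1)(x - 2)(x - 5) / -8
  L_3(x) = (x + 1)(x - 2)(x - 3) / 36
Then h(x) = -16·L_0(x) + 26·L_1(x) + 120·L_2(x) + 644·L_3(x).
Expanding and collecting terms gives h(x) = 6x³ - 4x² - 6.
Evaluating at x = 8: h(8) = 2810.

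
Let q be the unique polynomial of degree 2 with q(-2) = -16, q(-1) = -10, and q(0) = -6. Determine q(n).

Write q(n) = an^2 + bn + c. Substituting each data point gives a linear system:
  4a - 2b + c = -16
  a - b + c = -10
  c = -6
Solving the system yields a = -1, b = 3, c = -6.
So q(n) = -n^2 + 3n - 6.
Check: q(-1) = -10. ✓

q(n) = -n^2 + 3n - 6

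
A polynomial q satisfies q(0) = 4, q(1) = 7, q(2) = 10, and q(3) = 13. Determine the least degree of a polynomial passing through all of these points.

Forward differences of the values at u = 0, 1, 2, 3:
  q  : 4  7  10  13
  Δ  : 3  3  3
  Δ^2: 0  0
  Δ^3: 0
The first differences are constant (3) and nonzero, while all higher differences vanish, so the minimal degree is 1.

1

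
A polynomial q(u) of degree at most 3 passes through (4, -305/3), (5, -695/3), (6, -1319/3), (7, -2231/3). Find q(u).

q(u) = -3u^3 + 6u^2 - u - 5/3

Write q(u) = au^3 + bu^2 + cu + d. Substituting each data point gives a linear system:
  64a + 16b + 4c + d = -305/3
  125a + 25b + 5c + d = -695/3
  216a + 36b + 6c + d = -1319/3
  343a + 49b + 7c + d = -2231/3
Solving the system yields a = -3, b = 6, c = -1, d = -5/3.
So q(u) = -3u³ + 6u² - u - 5/3.
Check: q(7) = -2231/3. ✓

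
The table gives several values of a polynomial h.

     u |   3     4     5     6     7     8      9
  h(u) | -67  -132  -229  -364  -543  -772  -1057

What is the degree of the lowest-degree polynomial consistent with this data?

Forward differences of the values at u = 3, 4, 5, 6, 7, 8, 9:
  h  : -67  -132  -229  -364  -543  -772  -1057
  Δ  : -65  -97  -135  -179  -229  -285
  Δ^2: -32  -38  -44  -50  -56
  Δ^3: -6  -6  -6  -6
  Δ^4: 0  0  0
  Δ^5: 0  0
  Δ^6: 0
The third differences are constant (-6) and nonzero, while all higher differences vanish, so the minimal degree is 3.

3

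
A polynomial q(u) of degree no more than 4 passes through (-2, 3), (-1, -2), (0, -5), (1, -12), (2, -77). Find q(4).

Using the Lagrange interpolation formula with nodes -2, -1, 0, 1, 2:
  L_0(u) = (u + 1)u(u - 1)(u - 2) / 24
  L_1(u) = (u + 2)u(u - 1)(u - 2) / -6
  L_2(u) = (u + 2)(u + 1)(u - 1)(u - 2) / 4
  L_3(u) = (u + 2)(u + 1)u(u - 2) / -6
  L_4(u) = (u + 2)(u + 1)u(u - 1) / 24
Then q(u) = 3·L_0(u) - 2·L_1(u) - 5·L_2(u) - 12·L_3(u) - 77·L_4(u).
Expanding and collecting terms gives q(u) = -2u⁴ - 5u³ - 5.
Evaluating at u = 4: q(4) = -837.

-837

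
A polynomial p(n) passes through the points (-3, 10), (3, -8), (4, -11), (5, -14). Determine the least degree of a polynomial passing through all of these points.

Divided differences on the nodes -3, 3, 4, 5:
  order 0: 10  -8  -11  -14
  order 1: -3  -3  -3
  order 2: 0  0
  order 3: 0
The order-1 divided differences are all -3 (nonzero) and every higher order vanishes, so the data lies on a polynomial of degree exactly 1.

1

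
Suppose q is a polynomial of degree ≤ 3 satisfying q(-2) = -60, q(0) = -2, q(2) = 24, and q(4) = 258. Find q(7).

Using the Lagrange interpolation formula with nodes -2, 0, 2, 4:
  L_0(x) = x(x - 2)(x - 4) / -48
  L_1(x) = (x + 2)(x - 2)(x - 4) / 16
  L_2(x) = (x + 2)x(x - 4) / -16
  L_3(x) = (x + 2)x(x - 2) / 48
Then q(x) = -60·L_0(x) - 2·L_1(x) + 24·L_2(x) + 258·L_3(x).
Expanding and collecting terms gives q(x) = 5x³ - 4x² + x - 2.
Evaluating at x = 7: q(7) = 1524.

1524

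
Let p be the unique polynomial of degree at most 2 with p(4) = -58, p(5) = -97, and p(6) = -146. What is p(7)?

-205

Using the Lagrange interpolation formula with nodes 4, 5, 6:
  L_0(n) = (n - 5)(n - 6) / 2
  L_1(n) = (n - 4)(n - 6) / -1
  L_2(n) = (n - 4)(n - 5) / 2
Then p(n) = -58·L_0(n) - 97·L_1(n) - 146·L_2(n).
Expanding and collecting terms gives p(n) = -5n^2 + 6n - 2.
Evaluating at n = 7: p(7) = -205.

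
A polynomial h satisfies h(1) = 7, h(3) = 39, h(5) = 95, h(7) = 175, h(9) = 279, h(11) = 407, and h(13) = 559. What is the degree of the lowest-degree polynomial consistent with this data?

2

Forward differences of the values at n = 1, 3, 5, 7, 9, 11, 13:
  h  : 7  39  95  175  279  407  559
  Δ  : 32  56  80  104  128  152
  Δ^2: 24  24  24  24  24
  Δ^3: 0  0  0  0
  Δ^4: 0  0  0
  Δ^5: 0  0
  Δ^6: 0
The second differences are constant (24) and nonzero, while all higher differences vanish, so the minimal degree is 2.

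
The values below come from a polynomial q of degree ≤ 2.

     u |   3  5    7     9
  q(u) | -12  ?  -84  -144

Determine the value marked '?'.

On equispaced nodes a degree-2 polynomial has vanishing third forward difference, so
  - q(3) + 3·q(5) - 3·q(7) + q(9) = 0.
Substituting the known values and solving for q(5):
  3·q(5) = -120
  q(5) = -40.

-40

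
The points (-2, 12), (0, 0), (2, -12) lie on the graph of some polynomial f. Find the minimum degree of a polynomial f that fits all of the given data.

Forward differences of the values at t = -2, 0, 2:
  f  : 12  0  -12
  Δ  : -12  -12
  Δ^2: 0
The first differences are constant (-12) and nonzero, while all higher differences vanish, so the minimal degree is 1.

1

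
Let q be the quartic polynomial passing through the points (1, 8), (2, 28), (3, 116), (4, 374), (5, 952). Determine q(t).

q(t) = 2t^4 - 3t^3 + 2t^2 + 5t + 2

Write q(t) = at^4 + bt^3 + ct^2 + dt + e. Substituting each data point gives a linear system:
  a + b + c + d + e = 8
  16a + 8b + 4c + 2d + e = 28
  81a + 27b + 9c + 3d + e = 116
  256a + 64b + 16c + 4d + e = 374
  625a + 125b + 25c + 5d + e = 952
Solving the system yields a = 2, b = -3, c = 2, d = 5, e = 2.
So q(t) = 2t^4 - 3t^3 + 2t^2 + 5t + 2.
Check: q(2) = 28. ✓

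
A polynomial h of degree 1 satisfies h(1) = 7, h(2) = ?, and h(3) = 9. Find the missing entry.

On equispaced nodes a degree-1 polynomial has vanishing second forward difference, so
  h(1) - 2·h(2) + h(3) = 0.
Substituting the known values and solving for h(2):
  -2·h(2) = -16
  h(2) = 8.

8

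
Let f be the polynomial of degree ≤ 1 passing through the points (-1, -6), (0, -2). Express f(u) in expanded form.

f(u) = 4u - 2

Write f(u) = au + b. Substituting each data point gives a linear system:
  -a + b = -6
  b = -2
Solving the system yields a = 4, b = -2.
So f(u) = 4u - 2.
Check: f(0) = -2. ✓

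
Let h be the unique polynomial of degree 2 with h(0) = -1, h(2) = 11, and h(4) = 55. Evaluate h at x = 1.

Write h(x) = ax^2 + bx + c. Substituting each data point gives a linear system:
  c = -1
  4a + 2b + c = 11
  16a + 4b + c = 55
Solving the system yields a = 4, b = -2, c = -1.
So h(x) = 4x² - 2x - 1.
Then h(1) = 1.

1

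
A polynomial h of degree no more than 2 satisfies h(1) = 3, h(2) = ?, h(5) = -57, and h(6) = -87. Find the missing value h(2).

The 3 known points determine the degree-2 polynomial uniquely.
Write h(x) = ax^2 + bx + c. Substituting each data point gives a linear system:
  a + b + c = 3
  25a + 5b + c = -57
  36a + 6b + c = -87
Solving the system yields a = -3, b = 3, c = 3.
So h(x) = -3x² + 3x + 3.
Then h(2) = -3.

-3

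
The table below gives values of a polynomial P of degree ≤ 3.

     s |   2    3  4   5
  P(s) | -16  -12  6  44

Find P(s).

Write P(s) = as^3 + bs^2 + cs + d. Substituting each data point gives a linear system:
  8a + 4b + 2c + d = -16
  27a + 9b + 3c + d = -12
  64a + 16b + 4c + d = 6
  125a + 25b + 5c + d = 44
Solving the system yields a = 1, b = -2, c = -5, d = -6.
So P(s) = s^3 - 2s^2 - 5s - 6.
Check: P(5) = 44. ✓

P(s) = s^3 - 2s^2 - 5s - 6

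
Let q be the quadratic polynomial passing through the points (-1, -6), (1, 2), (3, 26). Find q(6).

Write q(s) = as^2 + bs + c. Substituting each data point gives a linear system:
  a - b + c = -6
  a + b + c = 2
  9a + 3b + c = 26
Solving the system yields a = 2, b = 4, c = -4.
So q(s) = 2s^2 + 4s - 4.
Then q(6) = 92.

92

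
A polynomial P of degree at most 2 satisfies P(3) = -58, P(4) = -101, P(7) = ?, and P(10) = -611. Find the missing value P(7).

-302

The 3 known points determine the degree-2 polynomial uniquely.
Write P(t) = at^2 + bt + c. Substituting each data point gives a linear system:
  9a + 3b + c = -58
  16a + 4b + c = -101
  100a + 10b + c = -611
Solving the system yields a = -6, b = -1, c = -1.
So P(t) = -6t² - t - 1.
Then P(7) = -302.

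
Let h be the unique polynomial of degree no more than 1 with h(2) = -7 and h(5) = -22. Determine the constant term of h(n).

Write h(n) = an + b. Substituting each data point gives a linear system:
  2a + b = -7
  5a + b = -22
Solving the system yields a = -5, b = 3.
So h(n) = -5n + 3.
The constant term is 3.

3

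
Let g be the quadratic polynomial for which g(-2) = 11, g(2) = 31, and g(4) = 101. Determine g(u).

Write g(u) = au^2 + bu + c. Substituting each data point gives a linear system:
  4a - 2b + c = 11
  4a + 2b + c = 31
  16a + 4b + c = 101
Solving the system yields a = 5, b = 5, c = 1.
So g(u) = 5u^2 + 5u + 1.
Check: g(2) = 31. ✓

g(u) = 5u^2 + 5u + 1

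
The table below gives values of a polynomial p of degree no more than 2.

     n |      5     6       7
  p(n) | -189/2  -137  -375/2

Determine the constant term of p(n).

Write p(n) = an^2 + bn + c. Substituting each data point gives a linear system:
  25a + 5b + c = -189/2
  36a + 6b + c = -137
  49a + 7b + c = -375/2
Solving the system yields a = -4, b = 3/2, c = -2.
So p(n) = -4n^2 + (3/2)n - 2.
The constant term is -2.

-2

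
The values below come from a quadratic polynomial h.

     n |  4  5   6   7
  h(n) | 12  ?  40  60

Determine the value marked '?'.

On equispaced nodes a degree-2 polynomial has vanishing third forward difference, so
  - h(4) + 3·h(5) - 3·h(6) + h(7) = 0.
Substituting the known values and solving for h(5):
  3·h(5) = 72
  h(5) = 24.

24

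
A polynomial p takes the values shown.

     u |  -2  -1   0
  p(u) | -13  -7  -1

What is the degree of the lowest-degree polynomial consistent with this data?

1

Forward differences of the values at u = -2, -1, 0:
  p  : -13  -7  -1
  Δ  : 6  6
  Δ^2: 0
The first differences are constant (6) and nonzero, while all higher differences vanish, so the minimal degree is 1.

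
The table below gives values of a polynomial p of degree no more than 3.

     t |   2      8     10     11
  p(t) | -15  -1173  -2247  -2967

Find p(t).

p(t) = -2t^3 - 3t^2 + 5t + 3

Write p(t) = at^3 + bt^2 + ct + d. Substituting each data point gives a linear system:
  8a + 4b + 2c + d = -15
  512a + 64b + 8c + d = -1173
  1000a + 100b + 10c + d = -2247
  1331a + 121b + 11c + d = -2967
Solving the system yields a = -2, b = -3, c = 5, d = 3.
So p(t) = -2t³ - 3t² + 5t + 3.
Check: p(11) = -2967. ✓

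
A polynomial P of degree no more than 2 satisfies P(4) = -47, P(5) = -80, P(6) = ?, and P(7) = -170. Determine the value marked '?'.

On equispaced nodes a degree-2 polynomial has vanishing third forward difference, so
  - P(4) + 3·P(5) - 3·P(6) + P(7) = 0.
Substituting the known values and solving for P(6):
  -3·P(6) = 363
  P(6) = -121.

-121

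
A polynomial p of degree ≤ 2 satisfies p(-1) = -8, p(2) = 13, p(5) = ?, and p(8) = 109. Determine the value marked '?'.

52

On equispaced nodes a degree-2 polynomial has vanishing third forward difference, so
  - p(-1) + 3·p(2) - 3·p(5) + p(8) = 0.
Substituting the known values and solving for p(5):
  -3·p(5) = -156
  p(5) = 52.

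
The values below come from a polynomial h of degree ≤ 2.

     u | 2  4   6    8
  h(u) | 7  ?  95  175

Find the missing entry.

39

On equispaced nodes a degree-2 polynomial has vanishing third forward difference, so
  - h(2) + 3·h(4) - 3·h(6) + h(8) = 0.
Substituting the known values and solving for h(4):
  3·h(4) = 117
  h(4) = 39.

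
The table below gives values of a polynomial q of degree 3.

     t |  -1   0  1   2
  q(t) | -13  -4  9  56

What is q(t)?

q(t) = 5t^3 + 2t^2 + 6t - 4

Using the Lagrange interpolation formula with nodes -1, 0, 1, 2:
  L_0(t) = t(t - 1)(t - 2) / -6
  L_1(t) = (t + 1)(t - 1)(t - 2) / 2
  L_2(t) = (t + 1)t(t - 2) / -2
  L_3(t) = (t + 1)t(t - 1) / 6
Then q(t) = -13·L_0(t) - 4·L_1(t) + 9·L_2(t) + 56·L_3(t).
Expanding and collecting terms gives q(t) = 5t³ + 2t² + 6t - 4.
Check: q(1) = 9. ✓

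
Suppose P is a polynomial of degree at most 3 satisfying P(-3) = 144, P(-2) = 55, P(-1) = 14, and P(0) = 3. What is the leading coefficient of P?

Write P(t) = at^3 + bt^2 + ct + d. Substituting each data point gives a linear system:
  -27a + 9b - 3c + d = 144
  -8a + 4b - 2c + d = 55
  -a + b - c + d = 14
  d = 3
Solving the system yields a = -3, b = 6, c = -2, d = 3.
So P(t) = -3t³ + 6t² - 2t + 3.
The leading coefficient is -3.

-3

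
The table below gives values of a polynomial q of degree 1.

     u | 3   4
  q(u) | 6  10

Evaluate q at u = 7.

Using the Lagrange interpolation formula with nodes 3, 4:
  L_0(u) = (u - 4) / -1
  L_1(u) = (u - 3) / 1
Then q(u) = 6·L_0(u) + 10·L_1(u).
Expanding and collecting terms gives q(u) = 4u - 6.
Evaluating at u = 7: q(7) = 22.

22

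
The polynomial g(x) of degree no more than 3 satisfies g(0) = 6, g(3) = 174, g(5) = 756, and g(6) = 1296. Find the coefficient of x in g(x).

5

Write g(x) = ax^3 + bx^2 + cx + d. Substituting each data point gives a linear system:
  d = 6
  27a + 9b + 3c + d = 174
  125a + 25b + 5c + d = 756
  216a + 36b + 6c + d = 1296
Solving the system yields a = 6, b = -1, c = 5, d = 6.
So g(x) = 6x^3 - x^2 + 5x + 6.
The coefficient of x is 5.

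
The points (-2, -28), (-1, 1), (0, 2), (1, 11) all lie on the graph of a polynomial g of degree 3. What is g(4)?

Write g(x) = ax^3 + bx^2 + cx + d. Substituting each data point gives a linear system:
  -8a + 4b - 2c + d = -28
  -a + b - c + d = 1
  d = 2
  a + b + c + d = 11
Solving the system yields a = 6, b = 4, c = -1, d = 2.
So g(x) = 6x³ + 4x² - x + 2.
Then g(4) = 446.

446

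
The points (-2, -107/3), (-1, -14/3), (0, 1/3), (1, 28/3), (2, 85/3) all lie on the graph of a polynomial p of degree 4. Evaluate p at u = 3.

118/3

Forward differences of the values at u = -2, -1, 0, 1, 2:
  p  : -107/3  -14/3  1/3  28/3  85/3
  Δ  : 31  5  9  19
  Δ^2: -26  4  10
  Δ^3: 30  6
  Δ^4: -24
The fourth differences are constant, confirming degree 4.
Interpolating (Newton forward form) and evaluating at u = 3 gives p(3) = 118/3.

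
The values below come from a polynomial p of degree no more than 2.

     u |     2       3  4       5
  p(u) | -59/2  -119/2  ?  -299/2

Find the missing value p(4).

-199/2

On equispaced nodes a degree-2 polynomial has vanishing third forward difference, so
  - p(2) + 3·p(3) - 3·p(4) + p(5) = 0.
Substituting the known values and solving for p(4):
  -3·p(4) = 597/2
  p(4) = -199/2.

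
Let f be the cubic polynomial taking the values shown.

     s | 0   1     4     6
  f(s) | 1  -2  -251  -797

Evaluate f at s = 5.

-474

Using the Lagrange interpolation formula with nodes 0, 1, 4, 6:
  L_0(s) = (s - 1)(s - 4)(s - 6) / -24
  L_1(s) = s(s - 4)(s - 6) / 15
  L_2(s) = s(s - 1)(s - 6) / -24
  L_3(s) = s(s - 1)(s - 4) / 60
Then f(s) = 1·L_0(s) - 2·L_1(s) - 251·L_2(s) - 797·L_3(s).
Expanding and collecting terms gives f(s) = -3s³ - 5s² + 5s + 1.
Evaluating at s = 5: f(5) = -474.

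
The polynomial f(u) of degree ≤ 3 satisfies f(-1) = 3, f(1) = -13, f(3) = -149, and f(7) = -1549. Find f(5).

-597

Write f(u) = au^3 + bu^2 + cu + d. Substituting each data point gives a linear system:
  -a + b - c + d = 3
  a + b + c + d = -13
  27a + 9b + 3c + d = -149
  343a + 49b + 7c + d = -1549
Solving the system yields a = -4, b = -3, c = -4, d = -2.
So f(u) = -4u³ - 3u² - 4u - 2.
Then f(5) = -597.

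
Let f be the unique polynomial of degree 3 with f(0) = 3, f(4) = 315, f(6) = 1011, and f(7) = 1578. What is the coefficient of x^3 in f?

4

Write f(x) = ax^3 + bx^2 + cx + d. Substituting each data point gives a linear system:
  d = 3
  64a + 16b + 4c + d = 315
  216a + 36b + 6c + d = 1011
  343a + 49b + 7c + d = 1578
Solving the system yields a = 4, b = 5, c = -6, d = 3.
So f(x) = 4x³ + 5x² - 6x + 3.
The leading coefficient is 4.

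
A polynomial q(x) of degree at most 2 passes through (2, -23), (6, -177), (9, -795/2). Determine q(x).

q(x) = -5x^2 + (3/2)x - 6

Using the Lagrange interpolation formula with nodes 2, 6, 9:
  L_0(x) = (x - 6)(x - 9) / 28
  L_1(x) = (x - 2)(x - 9) / -12
  L_2(x) = (x - 2)(x - 6) / 21
Then q(x) = -23·L_0(x) - 177·L_1(x) - 795/2·L_2(x).
Expanding and collecting terms gives q(x) = -5x² + (3/2)x - 6.
Check: q(9) = -795/2. ✓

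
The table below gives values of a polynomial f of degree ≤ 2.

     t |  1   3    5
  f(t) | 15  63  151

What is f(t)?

f(t) = 5t^2 + 4t + 6

Write f(t) = at^2 + bt + c. Substituting each data point gives a linear system:
  a + b + c = 15
  9a + 3b + c = 63
  25a + 5b + c = 151
Solving the system yields a = 5, b = 4, c = 6.
So f(t) = 5t^2 + 4t + 6.
Check: f(5) = 151. ✓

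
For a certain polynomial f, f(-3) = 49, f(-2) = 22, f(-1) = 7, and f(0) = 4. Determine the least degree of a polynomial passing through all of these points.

Forward differences of the values at n = -3, -2, -1, 0:
  f  : 49  22  7  4
  Δ  : -27  -15  -3
  Δ^2: 12  12
  Δ^3: 0
The second differences are constant (12) and nonzero, while all higher differences vanish, so the minimal degree is 2.

2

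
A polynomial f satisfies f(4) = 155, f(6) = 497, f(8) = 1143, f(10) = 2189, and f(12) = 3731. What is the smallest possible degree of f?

Forward differences of the values at s = 4, 6, 8, 10, 12:
  f  : 155  497  1143  2189  3731
  Δ  : 342  646  1046  1542
  Δ^2: 304  400  496
  Δ^3: 96  96
  Δ^4: 0
The third differences are constant (96) and nonzero, while all higher differences vanish, so the minimal degree is 3.

3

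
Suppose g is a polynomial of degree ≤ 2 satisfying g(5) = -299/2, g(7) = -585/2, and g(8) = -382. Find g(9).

-967/2

Write g(x) = ax^2 + bx + c. Substituting each data point gives a linear system:
  25a + 5b + c = -299/2
  49a + 7b + c = -585/2
  64a + 8b + c = -382
Solving the system yields a = -6, b = 1/2, c = -2.
So g(x) = -6x² + (1/2)x - 2.
Then g(9) = -967/2.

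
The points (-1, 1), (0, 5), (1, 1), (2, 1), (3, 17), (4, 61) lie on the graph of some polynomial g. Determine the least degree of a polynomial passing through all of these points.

3

Forward differences of the values at x = -1, 0, 1, 2, 3, 4:
  g  : 1  5  1  1  17  61
  Δ  : 4  -4  0  16  44
  Δ^2: -8  4  16  28
  Δ^3: 12  12  12
  Δ^4: 0  0
  Δ^5: 0
The third differences are constant (12) and nonzero, while all higher differences vanish, so the minimal degree is 3.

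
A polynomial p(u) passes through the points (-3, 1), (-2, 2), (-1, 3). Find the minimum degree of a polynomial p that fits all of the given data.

1

Forward differences of the values at u = -3, -2, -1:
  p  : 1  2  3
  Δ  : 1  1
  Δ^2: 0
The first differences are constant (1) and nonzero, while all higher differences vanish, so the minimal degree is 1.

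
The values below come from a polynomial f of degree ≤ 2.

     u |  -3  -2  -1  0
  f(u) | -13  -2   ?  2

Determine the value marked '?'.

3

The 3 known points determine the degree-2 polynomial uniquely.
Write f(u) = au^2 + bu + c. Substituting each data point gives a linear system:
  9a - 3b + c = -13
  4a - 2b + c = -2
  c = 2
Solving the system yields a = -3, b = -4, c = 2.
So f(u) = -3u² - 4u + 2.
Then f(-1) = 3.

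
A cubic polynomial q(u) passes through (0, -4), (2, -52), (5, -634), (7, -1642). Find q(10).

Using the Lagrange interpolation formula with nodes 0, 2, 5, 7:
  L_0(u) = (u - 2)(u - 5)(u - 7) / -70
  L_1(u) = u(u - 5)(u - 7) / 30
  L_2(u) = u(u - 2)(u - 7) / -30
  L_3(u) = u(u - 2)(u - 5) / 70
Then q(u) = -4·L_0(u) - 52·L_1(u) - 634·L_2(u) - 1642·L_3(u).
Expanding and collecting terms gives q(u) = -4u^3 - 6u^2 + 4u - 4.
Evaluating at u = 10: q(10) = -4564.

-4564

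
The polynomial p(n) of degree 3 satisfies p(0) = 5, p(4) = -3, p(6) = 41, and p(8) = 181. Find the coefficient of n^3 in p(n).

Write p(n) = an^3 + bn^2 + cn + d. Substituting each data point gives a linear system:
  d = 5
  64a + 16b + 4c + d = -3
  216a + 36b + 6c + d = 41
  512a + 64b + 8c + d = 181
Solving the system yields a = 1, b = -6, c = 6, d = 5.
So p(n) = n³ - 6n² + 6n + 5.
The leading coefficient is 1.

1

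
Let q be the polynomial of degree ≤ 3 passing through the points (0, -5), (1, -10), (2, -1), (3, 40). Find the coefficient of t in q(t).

-6

Write q(t) = at^3 + bt^2 + ct + d. Substituting each data point gives a linear system:
  d = -5
  a + b + c + d = -10
  8a + 4b + 2c + d = -1
  27a + 9b + 3c + d = 40
Solving the system yields a = 3, b = -2, c = -6, d = -5.
So q(t) = 3t³ - 2t² - 6t - 5.
The coefficient of t is -6.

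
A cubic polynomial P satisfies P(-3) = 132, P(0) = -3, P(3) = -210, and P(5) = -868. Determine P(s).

P(s) = -6s^3 - 4s^2 - 3s - 3

Using the Lagrange interpolation formula with nodes -3, 0, 3, 5:
  L_0(s) = s(s - 3)(s - 5) / -144
  L_1(s) = (s + 3)(s - 3)(s - 5) / 45
  L_2(s) = (s + 3)s(s - 5) / -36
  L_3(s) = (s + 3)s(s - 3) / 80
Then P(s) = 132·L_0(s) - 3·L_1(s) - 210·L_2(s) - 868·L_3(s).
Expanding and collecting terms gives P(s) = -6s^3 - 4s^2 - 3s - 3.
Check: P(3) = -210. ✓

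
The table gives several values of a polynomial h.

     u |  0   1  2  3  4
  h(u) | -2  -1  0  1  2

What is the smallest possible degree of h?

1

Forward differences of the values at u = 0, 1, 2, 3, 4:
  h  : -2  -1  0  1  2
  Δ  : 1  1  1  1
  Δ^2: 0  0  0
  Δ^3: 0  0
  Δ^4: 0
The first differences are constant (1) and nonzero, while all higher differences vanish, so the minimal degree is 1.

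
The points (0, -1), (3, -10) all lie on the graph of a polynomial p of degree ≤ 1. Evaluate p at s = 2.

Using the Lagrange interpolation formula with nodes 0, 3:
  L_0(s) = (s - 3) / -3
  L_1(s) = s / 3
Then p(s) = -1·L_0(s) - 10·L_1(s).
Expanding and collecting terms gives p(s) = -3s - 1.
Evaluating at s = 2: p(2) = -7.

-7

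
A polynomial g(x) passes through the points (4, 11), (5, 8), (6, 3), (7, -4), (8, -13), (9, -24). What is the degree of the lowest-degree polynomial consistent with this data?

Forward differences of the values at x = 4, 5, 6, 7, 8, 9:
  g  : 11  8  3  -4  -13  -24
  Δ  : -3  -5  -7  -9  -11
  Δ^2: -2  -2  -2  -2
  Δ^3: 0  0  0
  Δ^4: 0  0
  Δ^5: 0
The second differences are constant (-2) and nonzero, while all higher differences vanish, so the minimal degree is 2.

2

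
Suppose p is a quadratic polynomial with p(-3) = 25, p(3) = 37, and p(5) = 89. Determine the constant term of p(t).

4

Write p(t) = at^2 + bt + c. Substituting each data point gives a linear system:
  9a - 3b + c = 25
  9a + 3b + c = 37
  25a + 5b + c = 89
Solving the system yields a = 3, b = 2, c = 4.
So p(t) = 3t² + 2t + 4.
The constant term is 4.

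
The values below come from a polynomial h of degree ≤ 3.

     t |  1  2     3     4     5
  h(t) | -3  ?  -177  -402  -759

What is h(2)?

-54

The 4 known points determine the degree-3 polynomial uniquely.
Write h(t) = at^3 + bt^2 + ct + d. Substituting each data point gives a linear system:
  a + b + c + d = -3
  27a + 9b + 3c + d = -177
  64a + 16b + 4c + d = -402
  125a + 25b + 5c + d = -759
Solving the system yields a = -5, b = -6, c = 2, d = 6.
So h(t) = -5t³ - 6t² + 2t + 6.
Then h(2) = -54.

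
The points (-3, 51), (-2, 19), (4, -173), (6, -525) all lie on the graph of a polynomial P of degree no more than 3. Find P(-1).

7

Using the Lagrange interpolation formula with nodes -3, -2, 4, 6:
  L_0(s) = (s + 2)(s - 4)(s - 6) / -63
  L_1(s) = (s + 3)(s - 4)(s - 6) / 48
  L_2(s) = (s + 3)(s + 2)(s - 6) / -84
  L_3(s) = (s + 3)(s + 2)(s - 4) / 144
Then P(s) = 51·L_0(s) + 19·L_1(s) - 173·L_2(s) - 525·L_3(s).
Expanding and collecting terms gives P(s) = -2s³ - 2s² - 4s + 3.
Evaluating at s = -1: P(-1) = 7.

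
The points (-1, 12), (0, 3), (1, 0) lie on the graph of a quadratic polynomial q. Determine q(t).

Write q(t) = at^2 + bt + c. Substituting each data point gives a linear system:
  a - b + c = 12
  c = 3
  a + b + c = 0
Solving the system yields a = 3, b = -6, c = 3.
So q(t) = 3t² - 6t + 3.
Check: q(1) = 0. ✓

q(t) = 3t^2 - 6t + 3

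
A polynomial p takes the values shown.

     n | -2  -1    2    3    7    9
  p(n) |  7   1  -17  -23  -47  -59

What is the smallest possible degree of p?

Divided differences on the nodes -2, -1, 2, 3, 7, 9:
  order 0: 7  1  -17  -23  -47  -59
  order 1: -6  -6  -6  -6  -6
  order 2: 0  0  0  0
  order 3: 0  0  0
  order 4: 0  0
  order 5: 0
The order-1 divided differences are all -6 (nonzero) and every higher order vanishes, so the data lies on a polynomial of degree exactly 1.

1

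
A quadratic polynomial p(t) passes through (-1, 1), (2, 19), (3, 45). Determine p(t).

Using the Lagrange interpolation formula with nodes -1, 2, 3:
  L_0(t) = (t - 2)(t - 3) / 12
  L_1(t) = (t + 1)(t - 3) / -3
  L_2(t) = (t + 1)(t - 2) / 4
Then p(t) = 1·L_0(t) + 19·L_1(t) + 45·L_2(t).
Expanding and collecting terms gives p(t) = 5t² + t - 3.
Check: p(3) = 45. ✓

p(t) = 5t^2 + t - 3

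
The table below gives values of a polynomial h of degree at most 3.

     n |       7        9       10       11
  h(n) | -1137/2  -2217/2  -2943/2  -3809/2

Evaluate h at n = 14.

-7367/2

Write h(n) = an^3 + bn^2 + cn + d. Substituting each data point gives a linear system:
  343a + 49b + 7c + d = -1137/2
  729a + 81b + 9c + d = -2217/2
  1000a + 100b + 10c + d = -2943/2
  1331a + 121b + 11c + d = -3809/2
Solving the system yields a = -1, b = -5, c = 3, d = -3/2.
So h(n) = -n^3 - 5n^2 + 3n - 3/2.
Then h(14) = -7367/2.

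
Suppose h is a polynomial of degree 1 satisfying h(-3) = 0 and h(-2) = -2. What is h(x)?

h(x) = -2x - 6

Using the Lagrange interpolation formula with nodes -3, -2:
  L_0(x) = (x + 2) / -1
  L_1(x) = (x + 3) / 1
Then h(x) = 0·L_0(x) - 2·L_1(x).
Expanding and collecting terms gives h(x) = -2x - 6.
Check: h(-3) = 0. ✓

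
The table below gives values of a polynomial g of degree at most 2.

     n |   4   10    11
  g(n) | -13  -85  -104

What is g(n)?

Using the Lagrange interpolation formula with nodes 4, 10, 11:
  L_0(n) = (n - 10)(n - 11) / 42
  L_1(n) = (n - 4)(n - 11) / -6
  L_2(n) = (n - 4)(n - 10) / 7
Then g(n) = -13·L_0(n) - 85·L_1(n) - 104·L_2(n).
Expanding and collecting terms gives g(n) = -n^2 + 2n - 5.
Check: g(4) = -13. ✓

g(n) = -n^2 + 2n - 5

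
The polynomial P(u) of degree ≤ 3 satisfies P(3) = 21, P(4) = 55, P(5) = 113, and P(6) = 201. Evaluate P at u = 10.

Forward differences of the values at u = 3, 4, 5, 6:
  P  : 21  55  113  201
  Δ  : 34  58  88
  Δ^2: 24  30
  Δ^3: 6
The third differences are constant, confirming degree 3.
Interpolating (Newton forward form) and evaluating at u = 10 gives P(10) = 973.

973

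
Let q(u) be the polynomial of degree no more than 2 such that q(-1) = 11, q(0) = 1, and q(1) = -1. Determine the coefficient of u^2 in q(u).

Write q(u) = au^2 + bu + c. Substituting each data point gives a linear system:
  a - b + c = 11
  c = 1
  a + b + c = -1
Solving the system yields a = 4, b = -6, c = 1.
So q(u) = 4u^2 - 6u + 1.
The leading coefficient is 4.

4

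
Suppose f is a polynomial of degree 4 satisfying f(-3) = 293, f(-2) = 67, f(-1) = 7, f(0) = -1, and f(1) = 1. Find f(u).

Using the Lagrange interpolation formula with nodes -3, -2, -1, 0, 1:
  L_0(u) = (u + 2)(u + 1)u(u - 1) / 24
  L_1(u) = (u + 3)(u + 1)u(u - 1) / -6
  L_2(u) = (u + 3)(u + 2)u(u - 1) / 4
  L_3(u) = (u + 3)(u + 2)(u + 1)(u - 1) / -6
  L_4(u) = (u + 3)(u + 2)(u + 1)u / 24
Then f(u) = 293·L_0(u) + 67·L_1(u) + 7·L_2(u) - 1·L_3(u) + 1·L_4(u).
Expanding and collecting terms gives f(u) = 3u^4 - u^3 + 2u^2 - 2u - 1.
Check: f(1) = 1. ✓

f(u) = 3u^4 - u^3 + 2u^2 - 2u - 1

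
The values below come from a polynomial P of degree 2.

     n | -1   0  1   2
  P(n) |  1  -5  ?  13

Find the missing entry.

The 3 known points determine the degree-2 polynomial uniquely.
Write P(n) = an^2 + bn + c. Substituting each data point gives a linear system:
  a - b + c = 1
  c = -5
  4a + 2b + c = 13
Solving the system yields a = 5, b = -1, c = -5.
So P(n) = 5n^2 - n - 5.
Then P(1) = -1.

-1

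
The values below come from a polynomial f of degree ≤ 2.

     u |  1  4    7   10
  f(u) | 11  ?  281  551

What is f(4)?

On equispaced nodes a degree-2 polynomial has vanishing third forward difference, so
  - f(1) + 3·f(4) - 3·f(7) + f(10) = 0.
Substituting the known values and solving for f(4):
  3·f(4) = 303
  f(4) = 101.

101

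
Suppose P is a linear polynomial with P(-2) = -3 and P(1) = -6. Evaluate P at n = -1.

-4

Using the Lagrange interpolation formula with nodes -2, 1:
  L_0(n) = (n - 1) / -3
  L_1(n) = (n + 2) / 3
Then P(n) = -3·L_0(n) - 6·L_1(n).
Expanding and collecting terms gives P(n) = -n - 5.
Evaluating at n = -1: P(-1) = -4.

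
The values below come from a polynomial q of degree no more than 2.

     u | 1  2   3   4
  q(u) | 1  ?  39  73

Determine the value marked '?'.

The 3 known points determine the degree-2 polynomial uniquely.
Write q(u) = au^2 + bu + c. Substituting each data point gives a linear system:
  a + b + c = 1
  9a + 3b + c = 39
  16a + 4b + c = 73
Solving the system yields a = 5, b = -1, c = -3.
So q(u) = 5u² - u - 3.
Then q(2) = 15.

15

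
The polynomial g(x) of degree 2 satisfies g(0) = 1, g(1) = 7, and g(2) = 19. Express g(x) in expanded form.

Using the Lagrange interpolation formula with nodes 0, 1, 2:
  L_0(x) = (x - 1)(x - 2) / 2
  L_1(x) = x(x - 2) / -1
  L_2(x) = x(x - 1) / 2
Then g(x) = 1·L_0(x) + 7·L_1(x) + 19·L_2(x).
Expanding and collecting terms gives g(x) = 3x^2 + 3x + 1.
Check: g(2) = 19. ✓

g(x) = 3x^2 + 3x + 1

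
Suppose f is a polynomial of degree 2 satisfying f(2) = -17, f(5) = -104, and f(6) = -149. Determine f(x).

Using the Lagrange interpolation formula with nodes 2, 5, 6:
  L_0(x) = (x - 5)(x - 6) / 12
  L_1(x) = (x - 2)(x - 6) / -3
  L_2(x) = (x - 2)(x - 5) / 4
Then f(x) = -17·L_0(x) - 104·L_1(x) - 149·L_2(x).
Expanding and collecting terms gives f(x) = -4x² - x + 1.
Check: f(6) = -149. ✓

f(x) = -4x^2 - x + 1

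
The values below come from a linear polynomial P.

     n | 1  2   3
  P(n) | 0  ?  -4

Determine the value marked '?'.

-2

The 2 known points determine the degree-1 polynomial uniquely.
Write P(n) = an + b. Substituting each data point gives a linear system:
  a + b = 0
  3a + b = -4
Solving the system yields a = -2, b = 2.
So P(n) = -2n + 2.
Then P(2) = -2.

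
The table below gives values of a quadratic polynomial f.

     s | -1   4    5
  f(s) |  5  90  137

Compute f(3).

Write f(s) = as^2 + bs + c. Substituting each data point gives a linear system:
  a - b + c = 5
  16a + 4b + c = 90
  25a + 5b + c = 137
Solving the system yields a = 5, b = 2, c = 2.
So f(s) = 5s^2 + 2s + 2.
Then f(3) = 53.

53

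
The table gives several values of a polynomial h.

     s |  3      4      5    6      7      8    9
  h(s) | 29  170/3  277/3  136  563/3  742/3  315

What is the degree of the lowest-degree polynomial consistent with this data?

2

Forward differences of the values at s = 3, 4, 5, 6, 7, 8, 9:
  h  : 29  170/3  277/3  136  563/3  742/3  315
  Δ  : 83/3  107/3  131/3  155/3  179/3  203/3
  Δ^2: 8  8  8  8  8
  Δ^3: 0  0  0  0
  Δ^4: 0  0  0
  Δ^5: 0  0
  Δ^6: 0
The second differences are constant (8) and nonzero, while all higher differences vanish, so the minimal degree is 2.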